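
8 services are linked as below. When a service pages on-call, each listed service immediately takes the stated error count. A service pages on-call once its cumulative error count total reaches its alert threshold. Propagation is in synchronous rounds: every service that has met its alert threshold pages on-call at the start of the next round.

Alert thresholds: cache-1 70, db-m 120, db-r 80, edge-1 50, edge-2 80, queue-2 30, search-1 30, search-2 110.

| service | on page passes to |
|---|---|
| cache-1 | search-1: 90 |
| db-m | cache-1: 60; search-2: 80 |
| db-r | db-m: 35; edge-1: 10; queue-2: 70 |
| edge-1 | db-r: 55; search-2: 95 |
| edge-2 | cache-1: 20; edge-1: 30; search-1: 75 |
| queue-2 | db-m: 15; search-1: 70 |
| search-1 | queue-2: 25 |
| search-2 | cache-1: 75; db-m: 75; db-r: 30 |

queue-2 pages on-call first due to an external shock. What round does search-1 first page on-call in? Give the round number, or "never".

Round 1 — queue-2 pages on-call (initial).
  db-m: +15 → 15 < 120
  search-1: +70 → 70 ≥ 30
Round 2 — search-1 pages on-call.
No further pages.

2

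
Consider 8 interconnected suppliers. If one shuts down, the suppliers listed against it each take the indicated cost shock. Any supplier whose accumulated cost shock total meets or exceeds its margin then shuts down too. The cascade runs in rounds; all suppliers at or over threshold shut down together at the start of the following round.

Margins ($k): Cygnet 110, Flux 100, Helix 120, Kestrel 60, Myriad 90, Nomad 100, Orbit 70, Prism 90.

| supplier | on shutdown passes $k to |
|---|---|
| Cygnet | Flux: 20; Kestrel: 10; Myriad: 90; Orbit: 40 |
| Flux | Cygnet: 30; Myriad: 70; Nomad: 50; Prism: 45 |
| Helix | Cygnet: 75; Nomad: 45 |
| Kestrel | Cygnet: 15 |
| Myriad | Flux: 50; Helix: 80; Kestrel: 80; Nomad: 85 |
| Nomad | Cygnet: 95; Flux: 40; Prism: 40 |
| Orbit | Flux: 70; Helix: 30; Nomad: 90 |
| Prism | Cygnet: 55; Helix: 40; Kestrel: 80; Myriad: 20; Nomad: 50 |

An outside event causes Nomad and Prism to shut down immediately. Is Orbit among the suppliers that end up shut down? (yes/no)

Round 1 — Nomad, Prism shut down (initial).
  Cygnet: +95+55 → 150 ≥ 110
  Flux: +40 → 40 < 100
  Helix: +40 → 40 < 120
  Kestrel: +80 → 80 ≥ 60
  Myriad: +20 → 20 < 90
Round 2 — Cygnet, Kestrel shut down.
  Flux: +20 → 60 < 100
  Myriad: +90 → 110 ≥ 90
  Orbit: +40 → 40 < 70
Round 3 — Myriad shuts down.
  Flux: +50 → 110 ≥ 100
  Helix: +80 → 120 ≥ 120
Round 4 — Flux, Helix shut down.
No further shutdowns.

no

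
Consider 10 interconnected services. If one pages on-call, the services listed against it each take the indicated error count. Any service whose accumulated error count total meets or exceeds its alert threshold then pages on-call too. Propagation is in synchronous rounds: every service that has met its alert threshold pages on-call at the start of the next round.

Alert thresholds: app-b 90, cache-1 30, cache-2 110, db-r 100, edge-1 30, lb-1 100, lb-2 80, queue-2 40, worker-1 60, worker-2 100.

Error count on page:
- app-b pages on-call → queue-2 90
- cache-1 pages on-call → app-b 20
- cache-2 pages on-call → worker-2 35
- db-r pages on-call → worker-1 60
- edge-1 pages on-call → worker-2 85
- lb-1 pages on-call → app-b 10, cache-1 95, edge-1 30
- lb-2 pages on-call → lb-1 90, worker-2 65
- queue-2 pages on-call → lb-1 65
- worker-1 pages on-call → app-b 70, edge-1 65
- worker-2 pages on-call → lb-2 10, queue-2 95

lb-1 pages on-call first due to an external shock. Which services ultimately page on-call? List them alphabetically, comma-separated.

cache-1, edge-1, lb-1

Round 1 — lb-1 pages on-call (initial).
  app-b: +10 → 10 < 90
  cache-1: +95 → 95 ≥ 30
  edge-1: +30 → 30 ≥ 30
Round 2 — cache-1, edge-1 page on-call.
  app-b: +20 → 30 < 90
  worker-2: +85 → 85 < 100
No further pages.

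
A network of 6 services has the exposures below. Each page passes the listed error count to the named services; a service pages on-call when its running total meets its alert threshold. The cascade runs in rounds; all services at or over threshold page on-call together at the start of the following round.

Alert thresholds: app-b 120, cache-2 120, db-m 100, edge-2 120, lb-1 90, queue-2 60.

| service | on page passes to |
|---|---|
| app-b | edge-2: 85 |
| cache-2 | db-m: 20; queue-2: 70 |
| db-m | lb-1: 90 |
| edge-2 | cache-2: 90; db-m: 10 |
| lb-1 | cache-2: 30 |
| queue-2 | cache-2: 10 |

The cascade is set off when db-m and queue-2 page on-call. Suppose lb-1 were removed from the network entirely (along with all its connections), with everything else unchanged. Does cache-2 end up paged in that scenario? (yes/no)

With lb-1 removed:
Round 1 — db-m, queue-2 page on-call (initial).
  cache-2: +10 → 10 < 120
No further pages.

no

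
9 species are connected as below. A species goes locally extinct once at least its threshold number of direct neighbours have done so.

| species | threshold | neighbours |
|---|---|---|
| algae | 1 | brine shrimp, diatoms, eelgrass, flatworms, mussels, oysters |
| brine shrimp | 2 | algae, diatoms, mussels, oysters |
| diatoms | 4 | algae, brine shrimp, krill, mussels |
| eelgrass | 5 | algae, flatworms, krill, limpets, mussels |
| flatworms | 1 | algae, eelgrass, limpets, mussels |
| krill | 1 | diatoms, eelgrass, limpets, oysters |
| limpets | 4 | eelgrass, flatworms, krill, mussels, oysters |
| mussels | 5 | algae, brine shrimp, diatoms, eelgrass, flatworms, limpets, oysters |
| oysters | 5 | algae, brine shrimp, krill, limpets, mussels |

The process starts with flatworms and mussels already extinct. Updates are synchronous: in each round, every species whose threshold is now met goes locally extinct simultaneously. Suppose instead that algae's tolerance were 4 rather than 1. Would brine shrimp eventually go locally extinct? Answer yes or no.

no

With algae's tolerance at 4:
Round 1 — flatworms, mussels go locally extinct (initial).
Round 2 — no new extinctions; cascade stops.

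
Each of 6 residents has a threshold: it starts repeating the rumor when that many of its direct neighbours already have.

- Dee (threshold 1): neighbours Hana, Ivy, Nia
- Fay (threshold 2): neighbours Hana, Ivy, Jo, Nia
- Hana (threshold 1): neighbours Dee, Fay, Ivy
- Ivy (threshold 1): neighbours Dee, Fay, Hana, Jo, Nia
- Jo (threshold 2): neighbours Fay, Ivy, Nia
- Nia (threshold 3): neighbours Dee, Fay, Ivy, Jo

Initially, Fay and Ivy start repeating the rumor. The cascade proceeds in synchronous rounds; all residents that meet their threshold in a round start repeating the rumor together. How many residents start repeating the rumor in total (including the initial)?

Round 1 — Fay, Ivy start repeating the rumor (initial).
Round 2 — checking thresholds:
  Dee: 1 of 3 neighbours ≥ 1, starts repeating the rumor.
  Hana: 2 of 3 neighbours ≥ 1, starts repeating the rumor.
  Jo: 2 of 3 neighbours ≥ 2, starts repeating the rumor.
  Nia: 2 of 4 neighbours < 3, holds.
Round 3 — checking thresholds:
  Nia: 4 of 4 neighbours ≥ 3, starts repeating the rumor.
Round 4 — no new spreads; cascade stops.

6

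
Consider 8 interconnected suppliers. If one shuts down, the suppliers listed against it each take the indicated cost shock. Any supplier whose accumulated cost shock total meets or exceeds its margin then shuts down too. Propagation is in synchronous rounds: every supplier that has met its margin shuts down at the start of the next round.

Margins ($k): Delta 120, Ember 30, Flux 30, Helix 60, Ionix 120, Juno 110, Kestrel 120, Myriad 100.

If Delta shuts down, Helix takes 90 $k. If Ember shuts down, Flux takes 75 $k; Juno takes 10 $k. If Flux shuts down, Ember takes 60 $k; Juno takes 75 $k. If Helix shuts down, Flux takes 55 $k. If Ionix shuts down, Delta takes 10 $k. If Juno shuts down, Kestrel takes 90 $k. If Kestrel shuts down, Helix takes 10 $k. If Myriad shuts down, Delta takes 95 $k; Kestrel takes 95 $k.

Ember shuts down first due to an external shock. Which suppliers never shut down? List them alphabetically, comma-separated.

Delta, Helix, Ionix, Juno, Kestrel, Myriad

Round 1 — Ember shuts down (initial).
  Flux: +75 → 75 ≥ 30
  Juno: +10 → 10 < 110
Round 2 — Flux shuts down.
  Juno: +75 → 85 < 110
No further shutdowns.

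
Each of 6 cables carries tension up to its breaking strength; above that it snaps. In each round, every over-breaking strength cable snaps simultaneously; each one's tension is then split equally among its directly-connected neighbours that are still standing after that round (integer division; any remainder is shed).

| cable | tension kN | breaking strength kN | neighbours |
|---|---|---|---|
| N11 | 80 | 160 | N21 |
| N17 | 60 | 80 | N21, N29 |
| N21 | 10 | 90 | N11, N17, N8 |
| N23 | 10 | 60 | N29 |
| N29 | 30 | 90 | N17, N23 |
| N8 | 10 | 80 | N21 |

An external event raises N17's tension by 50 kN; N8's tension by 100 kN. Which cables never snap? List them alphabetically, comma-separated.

Round 1 — N17 at 110 > 80; N8 at 110 > 80. N17, N8 snap.
  N17 sheds 110 kN to N21, N29: 55 each.
    N21: 10+55 = 65 ≤ 90
    N29: 30+55 = 85 ≤ 90
  N8 sheds 110 kN to N21: 110 each.
    N21: 65+110 = 175 > 90
Round 2 — N21 snaps.
  N21 sheds 175 kN to N11: 175 each.
    N11: 80+175 = 255 > 160
Round 3 — N11 snaps.
  N11 sheds 255 kN: no online neighbours, lost.
No further breaks.

N23, N29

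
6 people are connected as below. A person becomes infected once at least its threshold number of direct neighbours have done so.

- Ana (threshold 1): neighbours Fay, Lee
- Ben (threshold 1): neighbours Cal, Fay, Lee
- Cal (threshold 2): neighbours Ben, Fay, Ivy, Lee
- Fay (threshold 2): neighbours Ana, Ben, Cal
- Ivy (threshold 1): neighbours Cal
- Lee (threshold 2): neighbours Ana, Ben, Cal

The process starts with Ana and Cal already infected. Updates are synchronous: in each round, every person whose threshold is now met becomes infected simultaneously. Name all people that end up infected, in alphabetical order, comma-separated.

Ana, Ben, Cal, Fay, Ivy, Lee

Round 1 — Ana, Cal become infected (initial).
Round 2 — checking thresholds:
  Ben: 1 of 3 neighbours ≥ 1, becomes infected.
  Fay: 2 of 3 neighbours ≥ 2, becomes infected.
  Ivy: 1 of 1 neighbours ≥ 1, becomes infected.
  Lee: 2 of 3 neighbours ≥ 2, becomes infected.
Round 3 — no new infections; cascade stops.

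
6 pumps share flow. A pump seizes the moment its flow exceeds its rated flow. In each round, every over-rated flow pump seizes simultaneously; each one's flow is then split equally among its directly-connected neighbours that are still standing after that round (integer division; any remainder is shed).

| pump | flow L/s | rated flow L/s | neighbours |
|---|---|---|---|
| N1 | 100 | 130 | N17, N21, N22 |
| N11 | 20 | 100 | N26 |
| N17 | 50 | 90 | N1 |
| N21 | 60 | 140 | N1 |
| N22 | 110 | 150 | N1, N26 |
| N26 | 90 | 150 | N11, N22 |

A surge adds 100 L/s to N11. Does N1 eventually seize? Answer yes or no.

Round 1 — N11 at 120 > 100. N11 seizes.
  N11 sheds 120 L/s to N26: 120 each.
    N26: 90+120 = 210 > 150
Round 2 — N26 seizes.
  N26 sheds 210 L/s to N22: 210 each.
    N22: 110+210 = 320 > 150
Round 3 — N22 seizes.
  N22 sheds 320 L/s to N1: 320 each.
    N1: 100+320 = 420 > 130
Round 4 — N1 seizes.
  N1 sheds 420 L/s to N17, N21: 210 each.
    N17: 50+210 = 260 > 90
    N21: 60+210 = 270 > 140
Round 5 — N17, N21 seize.
  N17 sheds 260 L/s: no online neighbours, lost.
  N21 sheds 270 L/s: no online neighbours, lost.
No further seizures.

yes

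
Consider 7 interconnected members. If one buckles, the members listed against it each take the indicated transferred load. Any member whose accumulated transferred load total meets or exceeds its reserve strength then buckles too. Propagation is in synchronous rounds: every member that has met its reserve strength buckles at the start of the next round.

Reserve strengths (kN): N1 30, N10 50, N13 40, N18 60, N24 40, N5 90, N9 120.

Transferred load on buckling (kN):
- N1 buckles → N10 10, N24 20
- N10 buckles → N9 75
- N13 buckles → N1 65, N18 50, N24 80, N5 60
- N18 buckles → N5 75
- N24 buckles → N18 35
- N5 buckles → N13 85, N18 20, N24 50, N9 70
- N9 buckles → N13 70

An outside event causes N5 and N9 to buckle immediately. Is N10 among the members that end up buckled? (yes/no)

no

Round 1 — N5, N9 buckle (initial).
  N13: +85+70 → 155 ≥ 40
  N18: +20 → 20 < 60
  N24: +50 → 50 ≥ 40
Round 2 — N13, N24 buckle.
  N1: +65 → 65 ≥ 30
  N18: +50+35 → 105 ≥ 60
Round 3 — N1, N18 buckle.
  N10: +10 → 10 < 50
No further bucklings.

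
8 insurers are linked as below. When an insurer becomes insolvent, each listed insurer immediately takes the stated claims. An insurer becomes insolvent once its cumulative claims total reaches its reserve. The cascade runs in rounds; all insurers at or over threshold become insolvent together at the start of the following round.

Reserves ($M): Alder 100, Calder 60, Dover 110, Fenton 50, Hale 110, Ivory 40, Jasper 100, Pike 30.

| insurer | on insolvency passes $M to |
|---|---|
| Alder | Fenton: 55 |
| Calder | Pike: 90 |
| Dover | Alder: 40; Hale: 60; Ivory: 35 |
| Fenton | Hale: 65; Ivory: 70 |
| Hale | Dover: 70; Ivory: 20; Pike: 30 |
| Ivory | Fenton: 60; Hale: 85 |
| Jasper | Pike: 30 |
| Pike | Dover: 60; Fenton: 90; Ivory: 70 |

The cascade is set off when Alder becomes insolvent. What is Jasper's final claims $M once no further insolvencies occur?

0

Round 1 — Alder becomes insolvent (initial).
  Fenton: +55 → 55 ≥ 50
Round 2 — Fenton becomes insolvent.
  Hale: +65 → 65 < 110
  Ivory: +70 → 70 ≥ 40
Round 3 — Ivory becomes insolvent.
  Hale: +85 → 150 ≥ 110
Round 4 — Hale becomes insolvent.
  Dover: +70 → 70 < 110
  Pike: +30 → 30 ≥ 30
Round 5 — Pike becomes insolvent.
  Dover: +60 → 130 ≥ 110
Round 6 — Dover becomes insolvent.
No further insolvencies.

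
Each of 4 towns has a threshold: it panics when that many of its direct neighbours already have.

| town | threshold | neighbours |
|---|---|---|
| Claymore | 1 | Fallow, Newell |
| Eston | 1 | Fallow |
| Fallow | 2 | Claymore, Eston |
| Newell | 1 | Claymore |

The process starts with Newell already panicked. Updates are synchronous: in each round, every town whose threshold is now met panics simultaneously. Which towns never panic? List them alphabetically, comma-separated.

Eston, Fallow

Round 1 — Newell panics (initial).
Round 2 — checking thresholds:
  Claymore: 1 of 2 neighbours ≥ 1, panics.
Round 3 — no new panics; cascade stops.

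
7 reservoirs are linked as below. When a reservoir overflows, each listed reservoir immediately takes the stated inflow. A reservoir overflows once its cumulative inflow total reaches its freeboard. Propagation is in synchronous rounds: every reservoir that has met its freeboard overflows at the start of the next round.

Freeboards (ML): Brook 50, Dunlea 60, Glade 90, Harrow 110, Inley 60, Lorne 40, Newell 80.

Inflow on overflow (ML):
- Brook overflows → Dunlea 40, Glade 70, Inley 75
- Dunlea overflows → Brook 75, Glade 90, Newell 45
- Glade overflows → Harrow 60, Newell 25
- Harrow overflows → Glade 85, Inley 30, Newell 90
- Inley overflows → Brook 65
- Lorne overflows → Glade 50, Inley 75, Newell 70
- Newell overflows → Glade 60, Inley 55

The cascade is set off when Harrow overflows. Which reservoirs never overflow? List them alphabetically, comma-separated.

Dunlea, Lorne

Round 1 — Harrow overflows (initial).
  Glade: +85 → 85 < 90
  Inley: +30 → 30 < 60
  Newell: +90 → 90 ≥ 80
Round 2 — Newell overflows.
  Glade: +60 → 145 ≥ 90
  Inley: +55 → 85 ≥ 60
Round 3 — Glade, Inley overflow.
  Brook: +65 → 65 ≥ 50
Round 4 — Brook overflows.
  Dunlea: +40 → 40 < 60
No further overflows.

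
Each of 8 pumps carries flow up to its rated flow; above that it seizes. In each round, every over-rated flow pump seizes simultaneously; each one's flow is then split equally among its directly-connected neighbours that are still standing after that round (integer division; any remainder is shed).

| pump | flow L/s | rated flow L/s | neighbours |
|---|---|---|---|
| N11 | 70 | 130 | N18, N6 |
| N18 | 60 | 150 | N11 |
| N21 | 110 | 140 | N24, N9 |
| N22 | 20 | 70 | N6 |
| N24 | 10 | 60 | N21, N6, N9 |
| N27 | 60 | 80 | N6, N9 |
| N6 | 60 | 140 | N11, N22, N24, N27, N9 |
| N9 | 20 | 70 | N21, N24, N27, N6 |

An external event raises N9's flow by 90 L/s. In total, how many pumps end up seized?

Round 1 — N9 at 110 > 70. N9 seizes.
  N9 sheds 110 L/s to N21, N24, N27, N6: 27 each (2 lost).
    N21: 110+27 = 137 ≤ 140
    N24: 10+27 = 37 ≤ 60
    N27: 60+27 = 87 > 80
    N6: 60+27 = 87 ≤ 140
Round 2 — N27 seizes.
  N27 sheds 87 L/s to N6: 87 each.
    N6: 87+87 = 174 > 140
Round 3 — N6 seizes.
  N6 sheds 174 L/s to N11, N22, N24: 58 each.
    N11: 70+58 = 128 ≤ 130
    N22: 20+58 = 78 > 70
    N24: 37+58 = 95 > 60
Round 4 — N22, N24 seize.
  N22 sheds 78 L/s: no online neighbours, lost.
  N24 sheds 95 L/s to N21: 95 each.
    N21: 137+95 = 232 > 140
Round 5 — N21 seizes.
  N21 sheds 232 L/s: no online neighbours, lost.
No further seizures.

6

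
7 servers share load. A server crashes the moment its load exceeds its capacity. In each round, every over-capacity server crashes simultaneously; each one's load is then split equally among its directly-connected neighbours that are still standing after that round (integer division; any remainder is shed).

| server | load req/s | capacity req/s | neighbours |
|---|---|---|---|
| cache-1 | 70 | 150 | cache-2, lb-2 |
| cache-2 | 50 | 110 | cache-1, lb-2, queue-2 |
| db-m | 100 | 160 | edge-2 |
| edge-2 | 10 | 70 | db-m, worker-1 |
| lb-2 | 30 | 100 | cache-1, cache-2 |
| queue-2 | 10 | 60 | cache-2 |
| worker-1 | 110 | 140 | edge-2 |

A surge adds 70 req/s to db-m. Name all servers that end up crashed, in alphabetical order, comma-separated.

Round 1 — db-m at 170 > 160. db-m crashes.
  db-m sheds 170 req/s to edge-2: 170 each.
    edge-2: 10+170 = 180 > 70
Round 2 — edge-2 crashes.
  edge-2 sheds 180 req/s to worker-1: 180 each.
    worker-1: 110+180 = 290 > 140
Round 3 — worker-1 crashes.
  worker-1 sheds 290 req/s: no online neighbours, lost.
No further crashes.

db-m, edge-2, worker-1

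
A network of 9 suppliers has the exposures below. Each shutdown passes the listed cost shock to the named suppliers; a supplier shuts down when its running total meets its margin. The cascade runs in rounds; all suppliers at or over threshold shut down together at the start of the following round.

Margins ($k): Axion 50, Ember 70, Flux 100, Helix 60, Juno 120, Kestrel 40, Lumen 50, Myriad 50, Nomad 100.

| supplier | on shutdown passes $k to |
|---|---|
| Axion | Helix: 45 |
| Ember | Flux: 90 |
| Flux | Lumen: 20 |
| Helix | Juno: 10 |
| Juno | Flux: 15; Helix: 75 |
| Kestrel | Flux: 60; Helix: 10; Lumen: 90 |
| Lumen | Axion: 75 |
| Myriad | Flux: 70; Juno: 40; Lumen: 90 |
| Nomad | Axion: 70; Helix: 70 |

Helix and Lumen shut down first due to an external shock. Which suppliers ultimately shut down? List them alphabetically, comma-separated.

Axion, Helix, Lumen

Round 1 — Helix, Lumen shut down (initial).
  Axion: +75 → 75 ≥ 50
  Juno: +10 → 10 < 120
Round 2 — Axion shuts down.
No further shutdowns.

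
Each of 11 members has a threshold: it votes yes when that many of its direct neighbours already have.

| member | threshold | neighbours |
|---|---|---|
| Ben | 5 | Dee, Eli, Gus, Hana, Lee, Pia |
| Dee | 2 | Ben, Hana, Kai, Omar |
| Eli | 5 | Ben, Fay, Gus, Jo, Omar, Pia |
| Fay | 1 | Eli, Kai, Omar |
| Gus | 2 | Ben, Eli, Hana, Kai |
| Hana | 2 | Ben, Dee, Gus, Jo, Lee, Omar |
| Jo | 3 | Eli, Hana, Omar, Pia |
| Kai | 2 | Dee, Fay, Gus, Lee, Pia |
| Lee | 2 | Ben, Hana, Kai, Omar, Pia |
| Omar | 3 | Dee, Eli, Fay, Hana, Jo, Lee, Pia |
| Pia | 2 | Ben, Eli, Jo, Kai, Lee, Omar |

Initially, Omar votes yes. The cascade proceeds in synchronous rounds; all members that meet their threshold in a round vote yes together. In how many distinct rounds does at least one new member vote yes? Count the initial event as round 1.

2

Round 1 — Omar votes yes (initial).
Round 2 — checking thresholds:
  Dee: 1 of 4 neighbours < 2, not yet.
  Eli: 1 of 6 neighbours < 5, not yet.
  Fay: 1 of 3 neighbours ≥ 1, votes yes.
  Hana: 1 of 6 neighbours < 2, not yet.
  Jo: 1 of 4 neighbours < 3, not yet.
  Lee: 1 of 5 neighbours < 2, not yet.
  Pia: 1 of 6 neighbours < 2, not yet.
Round 3 — no new yes votes; cascade stops.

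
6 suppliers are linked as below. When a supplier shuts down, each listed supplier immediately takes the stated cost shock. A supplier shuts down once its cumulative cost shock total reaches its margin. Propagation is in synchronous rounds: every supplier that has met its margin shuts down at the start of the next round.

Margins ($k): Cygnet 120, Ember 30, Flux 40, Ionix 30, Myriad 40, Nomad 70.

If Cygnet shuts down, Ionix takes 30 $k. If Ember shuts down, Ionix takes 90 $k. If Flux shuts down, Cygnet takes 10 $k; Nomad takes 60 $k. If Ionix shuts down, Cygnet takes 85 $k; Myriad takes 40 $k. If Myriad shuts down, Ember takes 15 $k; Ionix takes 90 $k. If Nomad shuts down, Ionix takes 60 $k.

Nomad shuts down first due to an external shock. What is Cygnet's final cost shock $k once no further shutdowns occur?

Round 1 — Nomad shuts down (initial).
  Ionix: +60 → 60 ≥ 30
Round 2 — Ionix shuts down.
  Cygnet: +85 → 85 < 120
  Myriad: +40 → 40 ≥ 40
Round 3 — Myriad shuts down.
  Ember: +15 → 15 < 30
No further shutdowns.

85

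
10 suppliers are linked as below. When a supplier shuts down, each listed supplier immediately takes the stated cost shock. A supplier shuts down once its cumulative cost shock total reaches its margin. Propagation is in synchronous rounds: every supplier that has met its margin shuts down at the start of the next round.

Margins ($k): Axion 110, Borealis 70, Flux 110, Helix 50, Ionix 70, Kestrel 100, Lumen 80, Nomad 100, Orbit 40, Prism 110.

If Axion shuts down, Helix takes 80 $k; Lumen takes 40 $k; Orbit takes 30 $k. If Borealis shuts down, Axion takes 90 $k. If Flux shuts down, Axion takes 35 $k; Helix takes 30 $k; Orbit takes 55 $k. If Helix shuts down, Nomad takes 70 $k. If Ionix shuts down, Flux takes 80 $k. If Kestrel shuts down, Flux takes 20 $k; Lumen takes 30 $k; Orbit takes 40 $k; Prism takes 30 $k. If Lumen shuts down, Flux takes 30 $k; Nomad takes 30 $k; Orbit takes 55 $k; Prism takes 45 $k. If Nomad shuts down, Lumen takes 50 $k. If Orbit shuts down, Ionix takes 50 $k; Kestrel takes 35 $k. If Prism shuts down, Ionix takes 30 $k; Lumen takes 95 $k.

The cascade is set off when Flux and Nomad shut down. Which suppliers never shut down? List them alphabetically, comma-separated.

Axion, Borealis, Helix, Ionix, Kestrel, Lumen, Prism

Round 1 — Flux, Nomad shut down (initial).
  Axion: +35 → 35 < 110
  Helix: +30 → 30 < 50
  Lumen: +50 → 50 < 80
  Orbit: +55 → 55 ≥ 40
Round 2 — Orbit shuts down.
  Ionix: +50 → 50 < 70
  Kestrel: +35 → 35 < 100
No further shutdowns.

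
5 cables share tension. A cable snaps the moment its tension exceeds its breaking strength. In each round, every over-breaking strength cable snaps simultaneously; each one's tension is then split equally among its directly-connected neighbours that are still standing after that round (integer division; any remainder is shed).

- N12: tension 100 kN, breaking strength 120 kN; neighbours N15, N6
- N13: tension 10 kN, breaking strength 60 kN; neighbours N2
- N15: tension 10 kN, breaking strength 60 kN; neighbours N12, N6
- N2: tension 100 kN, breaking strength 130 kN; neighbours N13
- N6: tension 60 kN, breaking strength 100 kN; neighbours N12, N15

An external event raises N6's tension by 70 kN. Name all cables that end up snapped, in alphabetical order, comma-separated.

Round 1 — N6 at 130 > 100. N6 snaps.
  N6 sheds 130 kN to N12, N15: 65 each.
    N12: 100+65 = 165 > 120
    N15: 10+65 = 75 > 60
Round 2 — N12, N15 snap.
  N12 sheds 165 kN: no online neighbours, lost.
  N15 sheds 75 kN: no online neighbours, lost.
No further breaks.

N12, N15, N6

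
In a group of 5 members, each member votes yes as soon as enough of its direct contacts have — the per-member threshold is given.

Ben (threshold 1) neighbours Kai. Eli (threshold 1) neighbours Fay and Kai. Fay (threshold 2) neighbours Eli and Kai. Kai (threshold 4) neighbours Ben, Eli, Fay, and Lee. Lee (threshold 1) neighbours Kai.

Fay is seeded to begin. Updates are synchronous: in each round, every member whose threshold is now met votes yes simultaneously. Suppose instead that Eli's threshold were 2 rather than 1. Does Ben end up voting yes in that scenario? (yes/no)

With Eli's threshold at 2:
Round 1 — Fay votes yes (initial).
Round 2 — no new yes votes; cascade stops.

no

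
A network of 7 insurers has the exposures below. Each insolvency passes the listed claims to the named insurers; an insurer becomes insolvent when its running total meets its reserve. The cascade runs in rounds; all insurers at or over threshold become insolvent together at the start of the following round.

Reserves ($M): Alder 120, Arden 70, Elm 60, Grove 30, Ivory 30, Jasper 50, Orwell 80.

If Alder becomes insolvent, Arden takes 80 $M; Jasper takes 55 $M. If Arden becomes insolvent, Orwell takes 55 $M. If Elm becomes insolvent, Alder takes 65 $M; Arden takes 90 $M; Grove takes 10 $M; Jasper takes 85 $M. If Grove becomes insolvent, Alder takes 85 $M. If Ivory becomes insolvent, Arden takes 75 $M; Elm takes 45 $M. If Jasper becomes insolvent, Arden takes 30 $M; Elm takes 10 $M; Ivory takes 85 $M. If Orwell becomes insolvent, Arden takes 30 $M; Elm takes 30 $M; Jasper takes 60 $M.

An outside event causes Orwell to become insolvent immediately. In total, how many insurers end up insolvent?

Round 1 — Orwell becomes insolvent (initial).
  Arden: +30 → 30 < 70
  Elm: +30 → 30 < 60
  Jasper: +60 → 60 ≥ 50
Round 2 — Jasper becomes insolvent.
  Arden: +30 → 60 < 70
  Elm: +10 → 40 < 60
  Ivory: +85 → 85 ≥ 30
Round 3 — Ivory becomes insolvent.
  Arden: +75 → 135 ≥ 70
  Elm: +45 → 85 ≥ 60
Round 4 — Arden, Elm become insolvent.
  Alder: +65 → 65 < 120
  Grove: +10 → 10 < 30
No further insolvencies.

5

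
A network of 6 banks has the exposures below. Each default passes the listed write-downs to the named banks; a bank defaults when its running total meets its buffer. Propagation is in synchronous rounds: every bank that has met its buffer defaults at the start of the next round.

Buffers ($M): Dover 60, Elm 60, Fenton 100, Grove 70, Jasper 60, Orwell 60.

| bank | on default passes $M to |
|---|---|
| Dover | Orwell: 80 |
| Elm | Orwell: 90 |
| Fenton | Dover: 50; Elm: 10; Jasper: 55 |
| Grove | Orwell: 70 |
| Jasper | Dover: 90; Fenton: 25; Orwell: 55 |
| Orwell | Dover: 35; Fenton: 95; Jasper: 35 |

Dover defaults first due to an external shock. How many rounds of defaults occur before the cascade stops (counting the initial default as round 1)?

2

Round 1 — Dover defaults (initial).
  Orwell: +80 → 80 ≥ 60
Round 2 — Orwell defaults.
  Fenton: +95 → 95 < 100
  Jasper: +35 → 35 < 60
No further defaults.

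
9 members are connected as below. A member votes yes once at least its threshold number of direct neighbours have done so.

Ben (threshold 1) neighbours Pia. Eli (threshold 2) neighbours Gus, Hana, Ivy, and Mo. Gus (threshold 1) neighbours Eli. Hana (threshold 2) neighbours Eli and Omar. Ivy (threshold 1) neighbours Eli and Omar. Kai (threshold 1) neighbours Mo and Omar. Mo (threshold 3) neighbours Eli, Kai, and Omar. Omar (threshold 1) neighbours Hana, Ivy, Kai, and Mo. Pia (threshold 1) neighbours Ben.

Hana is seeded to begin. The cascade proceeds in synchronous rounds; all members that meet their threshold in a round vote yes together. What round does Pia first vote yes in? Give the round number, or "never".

Round 1 — Hana votes yes (initial).
Round 2 — checking thresholds:
  Eli: 1 of 4 neighbours < 2, below threshold.
  Omar: 1 of 4 neighbours ≥ 1, votes yes.
Round 3 — checking thresholds:
  Eli: 1 of 4 neighbours < 2, below threshold.
  Ivy: 1 of 2 neighbours ≥ 1, votes yes.
  Kai: 1 of 2 neighbours ≥ 1, votes yes.
  Mo: 1 of 3 neighbours < 3, below threshold.
Round 4 — checking thresholds:
  Eli: 2 of 4 neighbours ≥ 2, votes yes.
  Mo: 2 of 3 neighbours < 3, below threshold.
Round 5 — checking thresholds:
  Gus: 1 of 1 neighbours ≥ 1, votes yes.
  Mo: 3 of 3 neighbours ≥ 3, votes yes.
Round 6 — no new yes votes; cascade stops.

never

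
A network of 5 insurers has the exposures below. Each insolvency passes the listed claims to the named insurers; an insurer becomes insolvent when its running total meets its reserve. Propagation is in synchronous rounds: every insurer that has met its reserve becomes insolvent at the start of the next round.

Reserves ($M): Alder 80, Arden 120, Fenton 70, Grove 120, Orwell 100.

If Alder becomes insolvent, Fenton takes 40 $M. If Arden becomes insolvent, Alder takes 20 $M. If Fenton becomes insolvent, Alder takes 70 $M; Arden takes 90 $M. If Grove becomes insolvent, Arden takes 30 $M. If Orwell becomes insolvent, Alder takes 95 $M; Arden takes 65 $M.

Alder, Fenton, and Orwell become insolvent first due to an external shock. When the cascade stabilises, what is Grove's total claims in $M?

Round 1 — Alder, Fenton, Orwell become insolvent (initial).
  Arden: +90+65 → 155 ≥ 120
Round 2 — Arden becomes insolvent.
No further insolvencies.

0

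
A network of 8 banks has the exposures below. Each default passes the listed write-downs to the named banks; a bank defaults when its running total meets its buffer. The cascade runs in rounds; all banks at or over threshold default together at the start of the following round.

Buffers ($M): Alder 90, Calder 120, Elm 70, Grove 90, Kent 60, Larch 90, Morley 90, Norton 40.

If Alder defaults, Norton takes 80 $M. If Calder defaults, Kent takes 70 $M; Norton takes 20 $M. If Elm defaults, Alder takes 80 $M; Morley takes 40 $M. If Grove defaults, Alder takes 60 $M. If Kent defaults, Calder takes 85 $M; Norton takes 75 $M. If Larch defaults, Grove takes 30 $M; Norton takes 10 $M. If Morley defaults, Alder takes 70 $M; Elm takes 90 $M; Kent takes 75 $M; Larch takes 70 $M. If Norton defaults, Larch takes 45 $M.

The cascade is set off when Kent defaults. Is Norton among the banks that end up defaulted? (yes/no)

Round 1 — Kent defaults (initial).
  Calder: +85 → 85 < 120
  Norton: +75 → 75 ≥ 40
Round 2 — Norton defaults.
  Larch: +45 → 45 < 90
No further defaults.

yes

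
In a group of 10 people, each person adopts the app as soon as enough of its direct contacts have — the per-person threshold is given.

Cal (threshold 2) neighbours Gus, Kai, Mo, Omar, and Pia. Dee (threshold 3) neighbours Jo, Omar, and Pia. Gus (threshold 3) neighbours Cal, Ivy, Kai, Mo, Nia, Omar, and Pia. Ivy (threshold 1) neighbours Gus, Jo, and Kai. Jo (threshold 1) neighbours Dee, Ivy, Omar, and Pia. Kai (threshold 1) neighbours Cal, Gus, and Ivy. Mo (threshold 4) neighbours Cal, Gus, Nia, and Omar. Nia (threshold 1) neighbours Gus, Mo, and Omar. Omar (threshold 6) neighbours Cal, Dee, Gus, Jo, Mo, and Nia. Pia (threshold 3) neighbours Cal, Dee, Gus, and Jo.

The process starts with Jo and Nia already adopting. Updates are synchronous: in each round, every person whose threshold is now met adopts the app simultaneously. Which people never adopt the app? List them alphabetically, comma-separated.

Dee, Mo, Omar

Round 1 — Jo, Nia adopt the app (initial).
Round 2 — checking thresholds:
  Dee: 1 of 3 neighbours < 3, not yet.
  Gus: 1 of 7 neighbours < 3, not yet.
  Ivy: 1 of 3 neighbours ≥ 1, adopts the app.
  Mo: 1 of 4 neighbours < 4, not yet.
  Omar: 2 of 6 neighbours < 6, not yet.
  Pia: 1 of 4 neighbours < 3, not yet.
Round 3 — checking thresholds:
  Dee: 1 of 3 neighbours < 3, not yet.
  Gus: 2 of 7 neighbours < 3, not yet.
  Kai: 1 of 3 neighbours ≥ 1, adopts the app.
  Mo: 1 of 4 neighbours < 4, not yet.
  Omar: 2 of 6 neighbours < 6, not yet.
  Pia: 1 of 4 neighbours < 3, not yet.
Round 4 — checking thresholds:
  Cal: 1 of 5 neighbours < 2, not yet.
  Dee: 1 of 3 neighbours < 3, not yet.
  Gus: 3 of 7 neighbours ≥ 3, adopts the app.
  Mo: 1 of 4 neighbours < 4, not yet.
  Omar: 2 of 6 neighbours < 6, not yet.
  Pia: 1 of 4 neighbours < 3, not yet.
Round 5 — checking thresholds:
  Cal: 2 of 5 neighbours ≥ 2, adopts the app.
  Dee: 1 of 3 neighbours < 3, not yet.
  Mo: 2 of 4 neighbours < 4, not yet.
  Omar: 3 of 6 neighbours < 6, not yet.
  Pia: 2 of 4 neighbours < 3, not yet.
Round 6 — checking thresholds:
  Dee: 1 of 3 neighbours < 3, not yet.
  Mo: 3 of 4 neighbours < 4, not yet.
  Omar: 4 of 6 neighbours < 6, not yet.
  Pia: 3 of 4 neighbours ≥ 3, adopts the app.
Round 7 — no new adoptions; cascade stops.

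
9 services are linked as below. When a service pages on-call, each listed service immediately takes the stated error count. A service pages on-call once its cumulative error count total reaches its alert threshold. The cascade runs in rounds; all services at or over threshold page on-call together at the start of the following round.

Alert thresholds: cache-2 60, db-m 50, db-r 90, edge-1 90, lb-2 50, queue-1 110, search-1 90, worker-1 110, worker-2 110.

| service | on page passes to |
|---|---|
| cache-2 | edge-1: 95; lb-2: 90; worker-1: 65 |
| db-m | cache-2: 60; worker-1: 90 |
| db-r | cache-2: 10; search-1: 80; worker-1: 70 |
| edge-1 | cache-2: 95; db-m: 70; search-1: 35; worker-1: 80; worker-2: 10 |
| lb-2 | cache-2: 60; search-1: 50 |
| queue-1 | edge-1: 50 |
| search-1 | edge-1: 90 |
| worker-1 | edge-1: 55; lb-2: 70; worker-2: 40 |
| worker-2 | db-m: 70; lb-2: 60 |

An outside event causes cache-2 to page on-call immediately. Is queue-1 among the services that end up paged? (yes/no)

no

Round 1 — cache-2 pages on-call (initial).
  edge-1: +95 → 95 ≥ 90
  lb-2: +90 → 90 ≥ 50
  worker-1: +65 → 65 < 110
Round 2 — edge-1, lb-2 page on-call.
  db-m: +70 → 70 ≥ 50
  search-1: +35+50 → 85 < 90
  worker-1: +80 → 145 ≥ 110
  worker-2: +10 → 10 < 110
Round 3 — db-m, worker-1 page on-call.
  worker-2: +40 → 50 < 110
No further pages.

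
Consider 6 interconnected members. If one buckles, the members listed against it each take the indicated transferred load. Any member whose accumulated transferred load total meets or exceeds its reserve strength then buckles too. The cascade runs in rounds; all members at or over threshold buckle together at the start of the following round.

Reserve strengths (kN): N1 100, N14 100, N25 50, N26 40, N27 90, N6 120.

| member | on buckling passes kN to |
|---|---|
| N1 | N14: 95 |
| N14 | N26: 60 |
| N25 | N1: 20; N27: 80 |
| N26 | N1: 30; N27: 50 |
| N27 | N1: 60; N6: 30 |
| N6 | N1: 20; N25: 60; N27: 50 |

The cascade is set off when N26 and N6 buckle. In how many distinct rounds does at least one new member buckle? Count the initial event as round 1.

Round 1 — N26, N6 buckle (initial).
  N1: +30+20 → 50 < 100
  N25: +60 → 60 ≥ 50
  N27: +50+50 → 100 ≥ 90
Round 2 — N25, N27 buckle.
  N1: +20+60 → 130 ≥ 100
Round 3 — N1 buckles.
  N14: +95 → 95 < 100
No further bucklings.

3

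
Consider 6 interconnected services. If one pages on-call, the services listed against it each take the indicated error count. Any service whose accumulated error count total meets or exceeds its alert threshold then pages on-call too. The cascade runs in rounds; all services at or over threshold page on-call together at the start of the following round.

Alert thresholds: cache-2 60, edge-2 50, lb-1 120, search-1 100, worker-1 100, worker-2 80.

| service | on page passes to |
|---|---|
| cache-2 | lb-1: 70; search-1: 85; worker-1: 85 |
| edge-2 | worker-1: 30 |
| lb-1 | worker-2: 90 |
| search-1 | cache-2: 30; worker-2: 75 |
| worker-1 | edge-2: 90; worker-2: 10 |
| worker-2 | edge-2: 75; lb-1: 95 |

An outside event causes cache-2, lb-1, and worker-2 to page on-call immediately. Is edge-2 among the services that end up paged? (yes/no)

yes

Round 1 — cache-2, lb-1, worker-2 page on-call (initial).
  edge-2: +75 → 75 ≥ 50
  search-1: +85 → 85 < 100
  worker-1: +85 → 85 < 100
Round 2 — edge-2 pages on-call.
  worker-1: +30 → 115 ≥ 100
Round 3 — worker-1 pages on-call.
No further pages.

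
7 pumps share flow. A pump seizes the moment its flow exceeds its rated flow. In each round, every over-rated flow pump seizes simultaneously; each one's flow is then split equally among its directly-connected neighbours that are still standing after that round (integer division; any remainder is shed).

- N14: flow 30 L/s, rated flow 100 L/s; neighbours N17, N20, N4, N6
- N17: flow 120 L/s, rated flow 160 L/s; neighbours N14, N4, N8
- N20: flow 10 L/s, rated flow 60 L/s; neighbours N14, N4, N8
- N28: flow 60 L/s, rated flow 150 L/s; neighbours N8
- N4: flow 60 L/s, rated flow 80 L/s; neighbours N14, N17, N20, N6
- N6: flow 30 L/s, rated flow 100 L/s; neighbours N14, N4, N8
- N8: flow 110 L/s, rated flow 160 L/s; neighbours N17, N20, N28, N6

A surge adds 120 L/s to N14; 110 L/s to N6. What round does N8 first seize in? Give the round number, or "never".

2

Round 1 — N14 at 150 > 100; N6 at 140 > 100. N14, N6 seize.
  N14 sheds 150 L/s to N17, N20, N4: 50 each.
    N17: 120+50 = 170 > 160
    N20: 10+50 = 60 ≤ 60
    N4: 60+50 = 110 > 80
  N6 sheds 140 L/s to N4, N8: 70 each.
    N4: 110+70 = 180 > 80
    N8: 110+70 = 180 > 160
Round 2 — N17, N4, N8 seize.
  N17 sheds 170 L/s: no online neighbours, lost.
  N4 sheds 180 L/s to N20: 180 each.
    N20: 60+180 = 240 > 60
  N8 sheds 180 L/s to N20, N28: 90 each.
    N20: 240+90 = 330 > 60
    N28: 60+90 = 150 ≤ 150
Round 3 — N20 seizes.
  N20 sheds 330 L/s: no online neighbours, lost.
No further seizures.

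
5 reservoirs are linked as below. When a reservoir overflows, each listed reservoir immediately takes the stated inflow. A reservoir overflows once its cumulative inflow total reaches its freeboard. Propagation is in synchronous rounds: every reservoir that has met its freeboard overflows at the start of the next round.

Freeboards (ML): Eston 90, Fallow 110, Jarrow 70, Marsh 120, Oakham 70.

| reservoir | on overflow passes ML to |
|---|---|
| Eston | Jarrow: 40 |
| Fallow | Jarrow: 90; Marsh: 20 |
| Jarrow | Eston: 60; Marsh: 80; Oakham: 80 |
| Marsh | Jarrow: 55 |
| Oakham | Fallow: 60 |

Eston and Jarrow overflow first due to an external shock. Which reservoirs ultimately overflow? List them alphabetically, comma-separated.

Eston, Jarrow, Oakham

Round 1 — Eston, Jarrow overflow (initial).
  Marsh: +80 → 80 < 120
  Oakham: +80 → 80 ≥ 70
Round 2 — Oakham overflows.
  Fallow: +60 → 60 < 110
No further overflows.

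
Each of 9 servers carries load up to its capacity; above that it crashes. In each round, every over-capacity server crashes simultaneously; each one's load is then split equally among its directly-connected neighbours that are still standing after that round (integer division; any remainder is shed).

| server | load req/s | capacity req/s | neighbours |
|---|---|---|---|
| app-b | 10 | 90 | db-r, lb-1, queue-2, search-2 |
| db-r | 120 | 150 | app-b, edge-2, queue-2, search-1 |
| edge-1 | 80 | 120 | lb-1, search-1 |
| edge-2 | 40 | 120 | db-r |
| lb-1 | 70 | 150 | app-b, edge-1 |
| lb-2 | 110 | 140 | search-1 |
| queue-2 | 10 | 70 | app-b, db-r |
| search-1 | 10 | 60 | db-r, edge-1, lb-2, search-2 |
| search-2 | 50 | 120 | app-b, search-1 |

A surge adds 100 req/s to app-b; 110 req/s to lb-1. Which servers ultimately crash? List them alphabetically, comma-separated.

Round 1 — app-b at 110 > 90; lb-1 at 180 > 150. app-b, lb-1 crash.
  app-b sheds 110 req/s to db-r, queue-2, search-2: 36 each (2 lost).
    db-r: 120+36 = 156 > 150
    queue-2: 10+36 = 46 ≤ 70
    search-2: 50+36 = 86 ≤ 120
  lb-1 sheds 180 req/s to edge-1: 180 each.
    edge-1: 80+180 = 260 > 120
Round 2 — db-r, edge-1 crash.
  db-r sheds 156 req/s to edge-2, queue-2, search-1: 52 each.
    edge-2: 40+52 = 92 ≤ 120
    queue-2: 46+52 = 98 > 70
    search-1: 10+52 = 62 > 60
  edge-1 sheds 260 req/s to search-1: 260 each.
    search-1: 62+260 = 322 > 60
Round 3 — queue-2, search-1 crash.
  queue-2 sheds 98 req/s: no online neighbours, lost.
  search-1 sheds 322 req/s to lb-2, search-2: 161 each.
    lb-2: 110+161 = 271 > 140
    search-2: 86+161 = 247 > 120
Round 4 — lb-2, search-2 crash.
  lb-2 sheds 271 req/s: no online neighbours, lost.
  search-2 sheds 247 req/s: no online neighbours, lost.
No further crashes.

app-b, db-r, edge-1, lb-1, lb-2, queue-2, search-1, search-2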